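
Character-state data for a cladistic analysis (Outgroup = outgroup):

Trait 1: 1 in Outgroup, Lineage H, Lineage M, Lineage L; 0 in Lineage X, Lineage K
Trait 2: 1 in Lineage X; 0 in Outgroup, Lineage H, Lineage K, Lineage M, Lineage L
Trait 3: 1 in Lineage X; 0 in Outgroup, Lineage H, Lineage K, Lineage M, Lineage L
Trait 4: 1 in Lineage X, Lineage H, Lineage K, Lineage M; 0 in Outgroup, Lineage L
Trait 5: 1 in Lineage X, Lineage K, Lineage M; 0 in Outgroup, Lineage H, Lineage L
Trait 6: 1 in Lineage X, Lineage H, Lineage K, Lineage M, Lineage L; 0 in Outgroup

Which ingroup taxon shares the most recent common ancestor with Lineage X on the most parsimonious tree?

Character polarity is set by the outgroup: the derived state is whichever differs from the outgroup's state, so for Trait 1 the derived state is '0', and for the remaining characters it is '1'.
Only Lineage K and Lineage X show the derived state '0' for Trait 1, supporting them as a clade.
Trait 2 (derived state '1') is unique to Lineage X (autapomorphy; uninformative for grouping).
Trait 3: derived state '1' in Lineage X only — an autapomorphy, so it tells us nothing about relationships among taxa.
Only Lineage H, Lineage K, Lineage M, and Lineage X show the derived state '1' for Trait 4, supporting them as a clade.
Trait 5: derived state '1' in Lineage K, Lineage M, and Lineage X only — synapomorphy for {Lineage K, Lineage M, Lineage X}.
Trait 6 (derived state '1') is shared by all ingroup taxa — unites the whole ingroup.
Most parsimonious ingroup topology: ((((Lineage X,Lineage K),Lineage M),Lineage H),Lineage L).
Lineage X and Lineage K form a cherry on this tree, so they are sister taxa.

Lineage K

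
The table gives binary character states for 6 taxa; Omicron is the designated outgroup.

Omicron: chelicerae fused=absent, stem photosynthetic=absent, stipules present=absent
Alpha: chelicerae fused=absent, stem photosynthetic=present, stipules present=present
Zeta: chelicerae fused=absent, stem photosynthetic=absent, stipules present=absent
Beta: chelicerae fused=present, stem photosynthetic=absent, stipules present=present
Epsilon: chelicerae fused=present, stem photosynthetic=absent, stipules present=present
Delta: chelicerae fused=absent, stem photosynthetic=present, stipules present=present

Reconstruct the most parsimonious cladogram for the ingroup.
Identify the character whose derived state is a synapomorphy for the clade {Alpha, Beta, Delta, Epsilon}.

The outgroup has state 'absent' for every character, so 'present' is the derived state throughout.
chelicerae fused: derived state 'present' in Beta and Epsilon only — synapomorphy for {Beta, Epsilon}.
stem photosynthetic (derived state 'present') is shared by Alpha and Delta — a synapomorphy uniting that clade.
stipules present: derived state 'present' in Alpha, Beta, Delta, and Epsilon only — synapomorphy for {Alpha, Beta, Delta, Epsilon}.
Most parsimonious ingroup topology: (((Alpha,Delta),(Beta,Epsilon)),Zeta).
The clade {Alpha, Beta, Delta, Epsilon} is supported by stipules present: its derived state 'present' occurs in exactly those taxa and in no other taxon (including the outgroup).

stipules present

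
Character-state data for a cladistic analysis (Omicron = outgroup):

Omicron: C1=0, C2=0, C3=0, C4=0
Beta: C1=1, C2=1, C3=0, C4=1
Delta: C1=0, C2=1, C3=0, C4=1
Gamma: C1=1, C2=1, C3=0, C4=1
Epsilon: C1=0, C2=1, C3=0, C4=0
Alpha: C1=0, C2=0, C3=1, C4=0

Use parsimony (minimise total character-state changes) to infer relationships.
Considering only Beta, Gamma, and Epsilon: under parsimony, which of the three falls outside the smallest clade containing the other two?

Epsilon

The outgroup has state '0' for every character, so '1' is the derived state throughout.
C1: derived state '1' in Beta and Gamma only — synapomorphy for {Beta, Gamma}.
C2 (derived state '1') is shared by Beta, Delta, Epsilon, and Gamma — a synapomorphy uniting that clade.
C3: derived state '1' in Alpha only — an autapomorphy, so it tells us nothing about relationships among taxa.
Only Beta, Delta, and Gamma show the derived state '1' for C4, supporting them as a clade.
Most parsimonious ingroup topology: ((((Beta,Gamma),Delta),Epsilon),Alpha).
Beta and Gamma share a more recent common ancestor with each other than either does with Epsilon, so Epsilon is the least closely related of the three.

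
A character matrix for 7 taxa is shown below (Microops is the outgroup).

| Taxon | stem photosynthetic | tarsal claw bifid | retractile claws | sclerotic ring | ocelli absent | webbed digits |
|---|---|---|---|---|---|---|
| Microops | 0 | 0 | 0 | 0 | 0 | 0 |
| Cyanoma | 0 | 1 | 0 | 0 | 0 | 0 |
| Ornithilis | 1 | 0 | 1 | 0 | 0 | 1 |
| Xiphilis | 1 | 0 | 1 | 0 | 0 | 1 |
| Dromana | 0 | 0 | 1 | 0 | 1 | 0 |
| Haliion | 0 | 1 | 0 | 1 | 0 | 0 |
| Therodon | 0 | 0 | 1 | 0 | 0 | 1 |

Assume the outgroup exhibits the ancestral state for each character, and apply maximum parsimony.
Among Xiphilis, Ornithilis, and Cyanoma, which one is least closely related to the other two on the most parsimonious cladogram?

Cyanoma

The outgroup has state '0' for every character, so '1' is the derived state throughout.
stem photosynthetic (derived state '1') is shared by Ornithilis and Xiphilis — a synapomorphy uniting that clade.
tarsal claw bifid (derived state '1') is shared by Cyanoma and Haliion — a synapomorphy uniting that clade.
retractile claws: derived state '1' in Dromana, Ornithilis, Therodon, and Xiphilis only — synapomorphy for {Dromana, Ornithilis, Therodon, Xiphilis}.
sclerotic ring (derived state '1') is unique to Haliion (autapomorphy; uninformative for grouping).
ocelli absent (derived state '1') is unique to Dromana (autapomorphy; uninformative for grouping).
Only Ornithilis, Therodon, and Xiphilis show the derived state '1' for webbed digits, supporting them as a clade.
Most parsimonious ingroup topology: ((Cyanoma,Haliion),(((Ornithilis,Xiphilis),Therodon),Dromana)).
Ornithilis and Xiphilis share a more recent common ancestor with each other than either does with Cyanoma, so Cyanoma is the least closely related of the three.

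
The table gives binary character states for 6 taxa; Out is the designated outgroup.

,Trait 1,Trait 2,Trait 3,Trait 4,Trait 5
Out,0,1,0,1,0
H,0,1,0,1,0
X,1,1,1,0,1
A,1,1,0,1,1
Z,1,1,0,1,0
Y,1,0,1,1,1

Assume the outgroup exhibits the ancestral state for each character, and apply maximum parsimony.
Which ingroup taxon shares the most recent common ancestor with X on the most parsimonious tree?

Character polarity is set by the outgroup: the derived state is whichever differs from the outgroup's state, so for Trait 2, Trait 4 the derived state is '0', and for the remaining characters it is '1'.
Trait 1 (derived state '1') is shared by A, X, Y, and Z — a synapomorphy uniting that clade.
Trait 2: derived state '0' in Y only — an autapomorphy, so it tells us nothing about relationships among taxa.
Trait 3: derived state '1' in X and Y only — synapomorphy for {X, Y}.
Trait 4 (derived state '0') is unique to X (autapomorphy; uninformative for grouping).
Trait 5: derived state '1' in A, X, and Y only — synapomorphy for {A, X, Y}.
Most parsimonious ingroup topology: (H,(((X,Y),A),Z)).
X and Y form a cherry on this tree, so they are sister taxa.

Y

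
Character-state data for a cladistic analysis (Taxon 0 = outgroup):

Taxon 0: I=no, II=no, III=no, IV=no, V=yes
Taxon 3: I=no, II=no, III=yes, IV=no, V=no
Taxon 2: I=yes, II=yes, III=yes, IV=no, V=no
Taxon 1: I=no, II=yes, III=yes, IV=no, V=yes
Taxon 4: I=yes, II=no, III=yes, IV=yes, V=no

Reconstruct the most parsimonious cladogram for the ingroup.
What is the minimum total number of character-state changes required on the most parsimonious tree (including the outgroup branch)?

Character polarity is set by the outgroup: the derived state is whichever differs from the outgroup's state, so for V the derived state is 'no', and for the remaining characters it is 'yes'.
I: derived state 'yes' in Taxon 2 and Taxon 4 only — synapomorphy for {Taxon 2, Taxon 4}.
II (state 'yes') occurs in Taxon 1 and Taxon 2 but conflicts with the nesting implied by the other characters — most parsimoniously interpreted as homoplasy.
All ingroup taxa share the derived state 'yes' for III; it defines the ingroup but does not resolve relationships within it.
IV (derived state 'yes') is unique to Taxon 4 (autapomorphy; uninformative for grouping).
V: derived state 'no' in Taxon 2, Taxon 3, and Taxon 4 only — synapomorphy for {Taxon 2, Taxon 3, Taxon 4}.
Most parsimonious ingroup topology: ((Taxon 3,(Taxon 2,Taxon 4)),Taxon 1).
Changes per character on this tree: I: 1; II: 2; III: 1; IV: 1; V: 1.
Total = 6.

6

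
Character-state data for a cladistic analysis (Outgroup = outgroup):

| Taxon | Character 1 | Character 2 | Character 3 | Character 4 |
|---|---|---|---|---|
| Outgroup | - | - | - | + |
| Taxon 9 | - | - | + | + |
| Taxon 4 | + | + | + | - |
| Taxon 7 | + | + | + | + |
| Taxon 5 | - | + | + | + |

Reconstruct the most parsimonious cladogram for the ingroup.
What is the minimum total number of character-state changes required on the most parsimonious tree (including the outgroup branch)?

Character polarity is set by the outgroup: the derived state is whichever differs from the outgroup's state, so for Character 4 the derived state is '-', and for the remaining characters it is '+'.
Character 1 (derived state '+') is shared by Taxon 4 and Taxon 7 — a synapomorphy uniting that clade.
Character 2 (derived state '+') is shared by Taxon 4, Taxon 5, and Taxon 7 — a synapomorphy uniting that clade.
Character 3 (derived state '+') is shared by all ingroup taxa — unites the whole ingroup.
Character 4: derived state '-' in Taxon 4 only — an autapomorphy, so it tells us nothing about relationships among taxa.
Most parsimonious ingroup topology: (Taxon 9,((Taxon 4,Taxon 7),Taxon 5)).
Changes per character on this tree: Character 1: 1; Character 2: 1; Character 3: 1; Character 4: 1.
Total = 4.

4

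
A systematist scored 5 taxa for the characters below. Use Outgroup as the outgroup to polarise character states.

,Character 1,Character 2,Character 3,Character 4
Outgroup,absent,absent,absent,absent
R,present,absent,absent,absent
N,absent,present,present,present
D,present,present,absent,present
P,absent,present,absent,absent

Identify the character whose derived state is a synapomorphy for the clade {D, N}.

The outgroup has state 'absent' for every character, so 'present' is the derived state throughout.
Character 1 groups D and R, which is incompatible with the clades supported by the remaining characters; treating it as convergent (homoplasy) costs fewer steps than any alternative tree.
Only D, N, and P show the derived state 'present' for Character 2, supporting them as a clade.
Character 3: derived state 'present' in N only — an autapomorphy, so it tells us nothing about relationships among taxa.
Character 4 (derived state 'present') is shared by D and N — a synapomorphy uniting that clade.
Most parsimonious ingroup topology: (R,((N,D),P)).
The clade {D, N} is supported by Character 4: its derived state 'present' occurs in exactly those taxa and in no other taxon (including the outgroup).

Character 4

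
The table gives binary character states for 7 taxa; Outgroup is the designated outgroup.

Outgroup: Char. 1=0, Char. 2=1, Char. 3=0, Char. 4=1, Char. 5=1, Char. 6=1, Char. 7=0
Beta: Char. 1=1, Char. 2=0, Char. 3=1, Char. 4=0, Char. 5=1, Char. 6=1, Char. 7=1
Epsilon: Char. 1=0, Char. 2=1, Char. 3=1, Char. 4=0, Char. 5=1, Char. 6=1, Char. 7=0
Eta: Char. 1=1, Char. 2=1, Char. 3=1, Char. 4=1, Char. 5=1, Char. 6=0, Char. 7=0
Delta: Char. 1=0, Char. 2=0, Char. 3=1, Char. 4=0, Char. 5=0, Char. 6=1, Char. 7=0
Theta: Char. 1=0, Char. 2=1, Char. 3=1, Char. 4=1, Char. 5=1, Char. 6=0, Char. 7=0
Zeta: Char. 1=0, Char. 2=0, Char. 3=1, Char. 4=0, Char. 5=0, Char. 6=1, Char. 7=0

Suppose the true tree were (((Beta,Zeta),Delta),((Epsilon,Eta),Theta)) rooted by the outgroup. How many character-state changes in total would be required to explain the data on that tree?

Map each character onto (((Beta,Zeta),Delta),((Epsilon,Eta),Theta)) (rooted by Outgroup) and count the minimum state changes it requires (Fitch parsimony):
Char. 1: 2; Char. 2: 1; Char. 3: 1; Char. 4: 2; Char. 5: 2; Char. 6: 2; Char. 7: 1.
Total tree length = 11.

11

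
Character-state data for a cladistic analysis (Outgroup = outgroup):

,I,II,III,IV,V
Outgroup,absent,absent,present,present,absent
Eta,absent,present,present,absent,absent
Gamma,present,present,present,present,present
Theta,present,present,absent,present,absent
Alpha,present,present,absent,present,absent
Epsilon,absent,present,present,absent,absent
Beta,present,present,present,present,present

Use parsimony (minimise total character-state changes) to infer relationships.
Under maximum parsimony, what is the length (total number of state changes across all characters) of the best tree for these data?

5

Character polarity is set by the outgroup: the derived state is whichever differs from the outgroup's state, so for III, IV the derived state is 'absent', and for the remaining characters it is 'present'.
Only Alpha, Beta, Gamma, and Theta show the derived state 'present' for I, supporting them as a clade.
All ingroup taxa share the derived state 'present' for II; it defines the ingroup but does not resolve relationships within it.
III (derived state 'absent') is shared by Alpha and Theta — a synapomorphy uniting that clade.
IV (derived state 'absent') is shared by Epsilon and Eta — a synapomorphy uniting that clade.
V: derived state 'present' in Beta and Gamma only — synapomorphy for {Beta, Gamma}.
Most parsimonious ingroup topology: ((Eta,Epsilon),((Gamma,Beta),(Theta,Alpha))).
Changes per character on this tree: I: 1; II: 1; III: 1; IV: 1; V: 1.
Total = 5.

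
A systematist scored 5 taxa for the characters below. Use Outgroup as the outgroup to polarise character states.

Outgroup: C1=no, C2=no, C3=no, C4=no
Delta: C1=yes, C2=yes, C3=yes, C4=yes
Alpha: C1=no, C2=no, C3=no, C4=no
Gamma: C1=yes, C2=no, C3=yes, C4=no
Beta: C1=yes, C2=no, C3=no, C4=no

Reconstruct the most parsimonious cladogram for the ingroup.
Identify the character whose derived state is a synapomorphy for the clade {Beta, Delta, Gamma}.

C1

The outgroup has state 'no' for every character, so 'yes' is the derived state throughout.
C1 (derived state 'yes') is shared by Beta, Delta, and Gamma — a synapomorphy uniting that clade.
C2: derived state 'yes' in Delta only — an autapomorphy, so it tells us nothing about relationships among taxa.
C3: derived state 'yes' in Delta and Gamma only — synapomorphy for {Delta, Gamma}.
C4 (derived state 'yes') is unique to Delta (autapomorphy; uninformative for grouping).
Most parsimonious ingroup topology: (((Gamma,Delta),Beta),Alpha).
The clade {Beta, Delta, Gamma} is supported by C1: its derived state 'yes' occurs in exactly those taxa and in no other taxon (including the outgroup).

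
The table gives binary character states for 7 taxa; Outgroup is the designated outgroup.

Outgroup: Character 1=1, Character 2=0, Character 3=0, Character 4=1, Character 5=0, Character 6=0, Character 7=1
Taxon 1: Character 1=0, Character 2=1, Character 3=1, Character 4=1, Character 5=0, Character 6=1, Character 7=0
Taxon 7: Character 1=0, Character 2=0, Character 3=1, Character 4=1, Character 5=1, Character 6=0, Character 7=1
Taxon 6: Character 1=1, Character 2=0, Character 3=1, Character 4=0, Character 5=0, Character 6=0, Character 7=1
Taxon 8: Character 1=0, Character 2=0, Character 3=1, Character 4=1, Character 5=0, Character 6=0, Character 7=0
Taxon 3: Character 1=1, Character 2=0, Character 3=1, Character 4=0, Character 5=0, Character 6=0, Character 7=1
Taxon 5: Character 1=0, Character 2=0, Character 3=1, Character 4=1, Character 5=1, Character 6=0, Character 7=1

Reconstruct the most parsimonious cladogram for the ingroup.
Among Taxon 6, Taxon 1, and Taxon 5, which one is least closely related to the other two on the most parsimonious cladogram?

Character polarity is set by the outgroup: the derived state is whichever differs from the outgroup's state, so for Character 1, Character 4, Character 7 the derived state is '0', and for the remaining characters it is '1'.
Only Taxon 1, Taxon 5, Taxon 7, and Taxon 8 show the derived state '0' for Character 1, supporting them as a clade.
Character 2 (derived state '1') is unique to Taxon 1 (autapomorphy; uninformative for grouping).
Character 3 (derived state '1') is shared by all ingroup taxa — unites the whole ingroup.
Character 4 (derived state '0') is shared by Taxon 3 and Taxon 6 — a synapomorphy uniting that clade.
Character 5: derived state '1' in Taxon 5 and Taxon 7 only — synapomorphy for {Taxon 5, Taxon 7}.
Character 6 (derived state '1') is unique to Taxon 1 (autapomorphy; uninformative for grouping).
Character 7 (derived state '0') is shared by Taxon 1 and Taxon 8 — a synapomorphy uniting that clade.
Most parsimonious ingroup topology: (((Taxon 1,Taxon 8),(Taxon 7,Taxon 5)),(Taxon 6,Taxon 3)).
Taxon 5 and Taxon 1 share a more recent common ancestor with each other than either does with Taxon 6, so Taxon 6 is the least closely related of the three.

Taxon 6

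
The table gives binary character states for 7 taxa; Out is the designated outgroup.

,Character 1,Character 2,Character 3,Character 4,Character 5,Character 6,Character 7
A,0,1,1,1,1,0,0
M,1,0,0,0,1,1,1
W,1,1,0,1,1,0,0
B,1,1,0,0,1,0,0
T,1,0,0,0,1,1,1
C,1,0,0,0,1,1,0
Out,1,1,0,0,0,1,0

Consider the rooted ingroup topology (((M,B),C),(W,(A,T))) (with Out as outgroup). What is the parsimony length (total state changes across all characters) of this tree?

13

Map each character onto (((M,B),C),(W,(A,T))) (rooted by Out) and count the minimum state changes it requires (Fitch parsimony):
Character 1: 1; Character 2: 3; Character 3: 1; Character 4: 2; Character 5: 1; Character 6: 3; Character 7: 2.
Total tree length = 13.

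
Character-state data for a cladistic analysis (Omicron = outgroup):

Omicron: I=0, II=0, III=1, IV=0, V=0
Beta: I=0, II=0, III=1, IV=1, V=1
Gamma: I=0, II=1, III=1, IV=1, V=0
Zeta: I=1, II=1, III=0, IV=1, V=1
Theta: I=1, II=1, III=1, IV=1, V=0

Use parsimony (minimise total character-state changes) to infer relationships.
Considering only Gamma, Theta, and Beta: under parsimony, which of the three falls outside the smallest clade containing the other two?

Character polarity is set by the outgroup: the derived state is whichever differs from the outgroup's state, so for III the derived state is '0', and for the remaining characters it is '1'.
Only Theta and Zeta show the derived state '1' for I, supporting them as a clade.
Only Gamma, Theta, and Zeta show the derived state '1' for II, supporting them as a clade.
III (derived state '0') is unique to Zeta (autapomorphy; uninformative for grouping).
IV (derived state '1') is shared by all ingroup taxa — unites the whole ingroup.
V groups Beta and Zeta, which is incompatible with the clades supported by the remaining characters; treating it as convergent (homoplasy) costs fewer steps than any alternative tree.
Most parsimonious ingroup topology: (Beta,(Gamma,(Zeta,Theta))).
Theta and Gamma share a more recent common ancestor with each other than either does with Beta, so Beta is the least closely related of the three.

Beta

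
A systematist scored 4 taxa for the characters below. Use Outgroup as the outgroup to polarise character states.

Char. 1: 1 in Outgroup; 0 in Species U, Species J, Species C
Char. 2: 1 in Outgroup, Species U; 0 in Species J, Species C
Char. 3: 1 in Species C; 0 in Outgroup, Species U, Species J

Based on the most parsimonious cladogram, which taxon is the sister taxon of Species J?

Species C

Character polarity is set by the outgroup: the derived state is whichever differs from the outgroup's state, so for Char. 1, Char. 2 the derived state is '0', and for the remaining characters it is '1'.
All ingroup taxa share the derived state '0' for Char. 1; it defines the ingroup but does not resolve relationships within it.
Char. 2: derived state '0' in Species C and Species J only — synapomorphy for {Species C, Species J}.
Char. 3: derived state '1' in Species C only — an autapomorphy, so it tells us nothing about relationships among taxa.
Most parsimonious ingroup topology: (Species U,(Species J,Species C)).
Species J and Species C form a cherry on this tree, so they are sister taxa.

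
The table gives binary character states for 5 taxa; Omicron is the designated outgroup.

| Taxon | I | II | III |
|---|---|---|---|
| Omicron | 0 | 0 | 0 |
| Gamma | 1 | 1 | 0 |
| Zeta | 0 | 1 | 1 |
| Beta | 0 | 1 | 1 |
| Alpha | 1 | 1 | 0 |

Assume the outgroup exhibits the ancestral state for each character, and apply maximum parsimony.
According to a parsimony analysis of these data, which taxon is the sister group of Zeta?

Beta

The outgroup has state '0' for every character, so '1' is the derived state throughout.
I: derived state '1' in Alpha and Gamma only — synapomorphy for {Alpha, Gamma}.
II (derived state '1') is shared by all ingroup taxa — unites the whole ingroup.
III (derived state '1') is shared by Beta and Zeta — a synapomorphy uniting that clade.
Most parsimonious ingroup topology: ((Gamma,Alpha),(Zeta,Beta)).
Zeta and Beta form a cherry on this tree, so they are sister taxa.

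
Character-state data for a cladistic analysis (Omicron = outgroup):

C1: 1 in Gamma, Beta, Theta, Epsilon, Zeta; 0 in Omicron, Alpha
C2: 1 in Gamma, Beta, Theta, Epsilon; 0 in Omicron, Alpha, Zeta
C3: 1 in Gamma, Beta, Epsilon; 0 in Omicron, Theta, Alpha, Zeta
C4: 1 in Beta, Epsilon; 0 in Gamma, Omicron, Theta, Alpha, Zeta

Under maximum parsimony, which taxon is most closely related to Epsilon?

The outgroup has state '0' for every character, so '1' is the derived state throughout.
Only Beta, Epsilon, Gamma, Theta, and Zeta show the derived state '1' for C1, supporting them as a clade.
C2: derived state '1' in Beta, Epsilon, Gamma, and Theta only — synapomorphy for {Beta, Epsilon, Gamma, Theta}.
C3 (derived state '1') is shared by Beta, Epsilon, and Gamma — a synapomorphy uniting that clade.
C4: derived state '1' in Beta and Epsilon only — synapomorphy for {Beta, Epsilon}.
Most parsimonious ingroup topology: (Alpha,((((Beta,Epsilon),Gamma),Theta),Zeta)).
Epsilon and Beta form a cherry on this tree, so they are sister taxa.

Beta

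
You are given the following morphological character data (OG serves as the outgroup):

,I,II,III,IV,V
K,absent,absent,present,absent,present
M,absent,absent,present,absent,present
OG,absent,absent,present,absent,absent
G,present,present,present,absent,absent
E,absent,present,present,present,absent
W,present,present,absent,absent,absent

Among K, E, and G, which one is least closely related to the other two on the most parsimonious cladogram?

K

Character polarity is set by the outgroup: the derived state is whichever differs from the outgroup's state, so for III the derived state is 'absent', and for the remaining characters it is 'present'.
Only G and W show the derived state 'present' for I, supporting them as a clade.
II (derived state 'present') is shared by E, G, and W — a synapomorphy uniting that clade.
III (derived state 'absent') is unique to W (autapomorphy; uninformative for grouping).
IV: derived state 'present' in E only — an autapomorphy, so it tells us nothing about relationships among taxa.
V (derived state 'present') is shared by K and M — a synapomorphy uniting that clade.
Most parsimonious ingroup topology: ((M,K),((W,G),E)).
E and G share a more recent common ancestor with each other than either does with K, so K is the least closely related of the three.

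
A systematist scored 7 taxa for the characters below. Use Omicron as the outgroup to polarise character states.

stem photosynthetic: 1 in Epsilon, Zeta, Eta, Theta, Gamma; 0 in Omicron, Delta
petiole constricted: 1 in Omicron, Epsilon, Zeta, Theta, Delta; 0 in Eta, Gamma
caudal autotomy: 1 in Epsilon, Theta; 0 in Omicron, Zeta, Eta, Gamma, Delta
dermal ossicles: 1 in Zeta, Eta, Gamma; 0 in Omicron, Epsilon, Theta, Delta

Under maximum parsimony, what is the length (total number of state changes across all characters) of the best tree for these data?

4

Character polarity is set by the outgroup: the derived state is whichever differs from the outgroup's state, so for petiole constricted the derived state is '0', and for the remaining characters it is '1'.
stem photosynthetic (derived state '1') is shared by Epsilon, Eta, Gamma, Theta, and Zeta — a synapomorphy uniting that clade.
Only Eta and Gamma show the derived state '0' for petiole constricted, supporting them as a clade.
caudal autotomy (derived state '1') is shared by Epsilon and Theta — a synapomorphy uniting that clade.
dermal ossicles: derived state '1' in Eta, Gamma, and Zeta only — synapomorphy for {Eta, Gamma, Zeta}.
Most parsimonious ingroup topology: (((Epsilon,Theta),(Zeta,(Eta,Gamma))),Delta).
Changes per character on this tree: stem photosynthetic: 1; petiole constricted: 1; caudal autotomy: 1; dermal ossicles: 1.
Total = 4.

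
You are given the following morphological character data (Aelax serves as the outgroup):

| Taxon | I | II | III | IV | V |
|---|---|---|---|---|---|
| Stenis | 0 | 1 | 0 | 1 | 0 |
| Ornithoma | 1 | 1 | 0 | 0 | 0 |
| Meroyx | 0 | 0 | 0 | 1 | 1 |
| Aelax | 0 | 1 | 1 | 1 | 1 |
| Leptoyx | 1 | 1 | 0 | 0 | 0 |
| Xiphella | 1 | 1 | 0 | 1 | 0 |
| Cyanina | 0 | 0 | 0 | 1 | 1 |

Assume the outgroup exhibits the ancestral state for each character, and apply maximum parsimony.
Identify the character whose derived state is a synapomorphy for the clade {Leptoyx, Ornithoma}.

IV

Character polarity is set by the outgroup: the derived state is whichever differs from the outgroup's state, so for II, III, IV, V the derived state is '0', and for the remaining characters it is '1'.
Only Leptoyx, Ornithoma, and Xiphella show the derived state '1' for I, supporting them as a clade.
II: derived state '0' in Cyanina and Meroyx only — synapomorphy for {Cyanina, Meroyx}.
III (derived state '0') is shared by all ingroup taxa — unites the whole ingroup.
IV: derived state '0' in Leptoyx and Ornithoma only — synapomorphy for {Leptoyx, Ornithoma}.
V (derived state '0') is shared by Leptoyx, Ornithoma, Stenis, and Xiphella — a synapomorphy uniting that clade.
Most parsimonious ingroup topology: ((((Leptoyx,Ornithoma),Xiphella),Stenis),(Cyanina,Meroyx)).
The clade {Leptoyx, Ornithoma} is supported by IV: its derived state '0' occurs in exactly those taxa and in no other taxon (including the outgroup).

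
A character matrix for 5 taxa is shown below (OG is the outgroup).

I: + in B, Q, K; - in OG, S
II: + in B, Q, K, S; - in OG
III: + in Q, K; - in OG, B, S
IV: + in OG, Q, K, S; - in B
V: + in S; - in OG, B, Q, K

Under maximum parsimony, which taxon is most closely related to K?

Character polarity is set by the outgroup: the derived state is whichever differs from the outgroup's state, so for IV the derived state is '-', and for the remaining characters it is '+'.
I: derived state '+' in B, K, and Q only — synapomorphy for {B, K, Q}.
II (derived state '+') is shared by all ingroup taxa — unites the whole ingroup.
III (derived state '+') is shared by K and Q — a synapomorphy uniting that clade.
IV (derived state '-') is unique to B (autapomorphy; uninformative for grouping).
V (derived state '+') is unique to S (autapomorphy; uninformative for grouping).
Most parsimonious ingroup topology: ((B,(Q,K)),S).
K and Q form a cherry on this tree, so they are sister taxa.

Q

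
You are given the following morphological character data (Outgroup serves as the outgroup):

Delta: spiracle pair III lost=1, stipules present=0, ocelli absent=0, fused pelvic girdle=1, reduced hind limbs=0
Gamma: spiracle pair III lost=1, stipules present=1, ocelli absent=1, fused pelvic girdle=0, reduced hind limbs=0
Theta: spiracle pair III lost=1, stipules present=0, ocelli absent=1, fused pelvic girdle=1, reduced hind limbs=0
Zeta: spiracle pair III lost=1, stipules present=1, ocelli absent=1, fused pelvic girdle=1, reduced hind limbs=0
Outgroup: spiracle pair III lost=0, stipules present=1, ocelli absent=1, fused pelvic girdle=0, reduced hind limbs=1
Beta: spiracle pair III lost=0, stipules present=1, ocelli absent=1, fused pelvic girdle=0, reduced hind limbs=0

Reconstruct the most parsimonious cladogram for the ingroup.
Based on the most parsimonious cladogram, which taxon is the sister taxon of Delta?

Theta

Character polarity is set by the outgroup: the derived state is whichever differs from the outgroup's state, so for stipules present, ocelli absent, reduced hind limbs the derived state is '0', and for the remaining characters it is '1'.
spiracle pair III lost (derived state '1') is shared by Delta, Gamma, Theta, and Zeta — a synapomorphy uniting that clade.
stipules present: derived state '0' in Delta and Theta only — synapomorphy for {Delta, Theta}.
ocelli absent (derived state '0') is unique to Delta (autapomorphy; uninformative for grouping).
fused pelvic girdle (derived state '1') is shared by Delta, Theta, and Zeta — a synapomorphy uniting that clade.
All ingroup taxa share the derived state '0' for reduced hind limbs; it defines the ingroup but does not resolve relationships within it.
Most parsimonious ingroup topology: ((((Theta,Delta),Zeta),Gamma),Beta).
Delta and Theta form a cherry on this tree, so they are sister taxa.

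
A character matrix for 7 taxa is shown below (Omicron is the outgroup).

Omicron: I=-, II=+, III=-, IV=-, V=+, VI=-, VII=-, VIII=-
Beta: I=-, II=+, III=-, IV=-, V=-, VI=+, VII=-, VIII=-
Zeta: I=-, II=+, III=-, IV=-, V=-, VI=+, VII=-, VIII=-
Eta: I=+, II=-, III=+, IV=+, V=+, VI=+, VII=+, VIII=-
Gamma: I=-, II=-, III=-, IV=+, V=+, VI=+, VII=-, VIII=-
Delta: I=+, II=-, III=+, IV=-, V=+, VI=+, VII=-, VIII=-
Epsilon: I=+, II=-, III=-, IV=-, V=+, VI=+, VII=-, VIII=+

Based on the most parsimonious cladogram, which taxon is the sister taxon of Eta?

Delta

Character polarity is set by the outgroup: the derived state is whichever differs from the outgroup's state, so for II, V the derived state is '-', and for the remaining characters it is '+'.
I: derived state '+' in Delta, Epsilon, and Eta only — synapomorphy for {Delta, Epsilon, Eta}.
II: derived state '-' in Delta, Epsilon, Eta, and Gamma only — synapomorphy for {Delta, Epsilon, Eta, Gamma}.
Only Delta and Eta show the derived state '+' for III, supporting them as a clade.
IV groups Eta and Gamma, which is incompatible with the clades supported by the remaining characters; treating it as convergent (homoplasy) costs fewer steps than any alternative tree.
V: derived state '-' in Beta and Zeta only — synapomorphy for {Beta, Zeta}.
All ingroup taxa share the derived state '+' for VI; it defines the ingroup but does not resolve relationships within it.
VII (derived state '+') is unique to Eta (autapomorphy; uninformative for grouping).
VIII: derived state '+' in Epsilon only — an autapomorphy, so it tells us nothing about relationships among taxa.
Most parsimonious ingroup topology: ((Beta,Zeta),(((Eta,Delta),Epsilon),Gamma)).
Eta and Delta form a cherry on this tree, so they are sister taxa.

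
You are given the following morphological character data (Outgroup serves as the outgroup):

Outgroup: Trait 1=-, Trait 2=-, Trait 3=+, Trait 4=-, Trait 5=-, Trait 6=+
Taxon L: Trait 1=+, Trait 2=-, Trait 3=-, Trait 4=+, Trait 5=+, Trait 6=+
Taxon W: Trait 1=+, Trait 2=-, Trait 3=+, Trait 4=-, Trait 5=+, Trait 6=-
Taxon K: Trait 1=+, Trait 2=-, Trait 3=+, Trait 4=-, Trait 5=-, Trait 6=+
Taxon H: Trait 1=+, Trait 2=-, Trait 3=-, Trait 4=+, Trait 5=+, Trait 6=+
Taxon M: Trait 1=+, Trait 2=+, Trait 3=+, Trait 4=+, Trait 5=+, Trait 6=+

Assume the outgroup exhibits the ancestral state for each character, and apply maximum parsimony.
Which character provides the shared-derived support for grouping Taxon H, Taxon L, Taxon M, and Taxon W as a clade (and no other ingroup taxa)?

Character polarity is set by the outgroup: the derived state is whichever differs from the outgroup's state, so for Trait 3, Trait 6 the derived state is '-', and for the remaining characters it is '+'.
All ingroup taxa share the derived state '+' for Trait 1; it defines the ingroup but does not resolve relationships within it.
Trait 2 (derived state '+') is unique to Taxon M (autapomorphy; uninformative for grouping).
Only Taxon H and Taxon L show the derived state '-' for Trait 3, supporting them as a clade.
Only Taxon H, Taxon L, and Taxon M show the derived state '+' for Trait 4, supporting them as a clade.
Trait 5 (derived state '+') is shared by Taxon H, Taxon L, Taxon M, and Taxon W — a synapomorphy uniting that clade.
Trait 6 (derived state '-') is unique to Taxon W (autapomorphy; uninformative for grouping).
Most parsimonious ingroup topology: ((((Taxon L,Taxon H),Taxon M),Taxon W),Taxon K).
The clade {Taxon H, Taxon L, Taxon M, Taxon W} is supported by Trait 5: its derived state '+' occurs in exactly those taxa and in no other taxon (including the outgroup).

Trait 5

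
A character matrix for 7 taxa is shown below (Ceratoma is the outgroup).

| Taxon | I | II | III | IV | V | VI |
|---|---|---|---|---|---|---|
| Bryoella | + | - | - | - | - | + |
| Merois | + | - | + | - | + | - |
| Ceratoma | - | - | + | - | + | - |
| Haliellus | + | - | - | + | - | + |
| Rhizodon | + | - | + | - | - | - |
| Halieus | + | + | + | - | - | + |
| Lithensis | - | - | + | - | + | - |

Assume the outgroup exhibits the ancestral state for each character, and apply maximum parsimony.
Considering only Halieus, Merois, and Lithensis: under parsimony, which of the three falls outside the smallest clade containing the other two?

Lithensis

Character polarity is set by the outgroup: the derived state is whichever differs from the outgroup's state, so for III, V the derived state is '-', and for the remaining characters it is '+'.
Only Bryoella, Haliellus, Halieus, Merois, and Rhizodon show the derived state '+' for I, supporting them as a clade.
II: derived state '+' in Halieus only — an autapomorphy, so it tells us nothing about relationships among taxa.
III: derived state '-' in Bryoella and Haliellus only — synapomorphy for {Bryoella, Haliellus}.
IV: derived state '+' in Haliellus only — an autapomorphy, so it tells us nothing about relationships among taxa.
V (derived state '-') is shared by Bryoella, Haliellus, Halieus, and Rhizodon — a synapomorphy uniting that clade.
VI: derived state '+' in Bryoella, Haliellus, and Halieus only — synapomorphy for {Bryoella, Haliellus, Halieus}.
Most parsimonious ingroup topology: (((((Haliellus,Bryoella),Halieus),Rhizodon),Merois),Lithensis).
Merois and Halieus share a more recent common ancestor with each other than either does with Lithensis, so Lithensis is the least closely related of the three.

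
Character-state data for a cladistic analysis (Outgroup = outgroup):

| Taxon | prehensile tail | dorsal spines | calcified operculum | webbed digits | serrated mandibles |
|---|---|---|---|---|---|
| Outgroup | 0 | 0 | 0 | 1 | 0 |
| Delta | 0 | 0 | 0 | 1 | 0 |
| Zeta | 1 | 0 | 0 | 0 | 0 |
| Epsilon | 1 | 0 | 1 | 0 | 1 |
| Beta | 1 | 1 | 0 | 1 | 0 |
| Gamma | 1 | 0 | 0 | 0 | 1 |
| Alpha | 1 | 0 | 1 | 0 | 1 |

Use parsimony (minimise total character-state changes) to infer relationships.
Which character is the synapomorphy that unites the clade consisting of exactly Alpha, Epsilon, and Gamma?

serrated mandibles

Character polarity is set by the outgroup: the derived state is whichever differs from the outgroup's state, so for webbed digits the derived state is '0', and for the remaining characters it is '1'.
prehensile tail (derived state '1') is shared by Alpha, Beta, Epsilon, Gamma, and Zeta — a synapomorphy uniting that clade.
dorsal spines: derived state '1' in Beta only — an autapomorphy, so it tells us nothing about relationships among taxa.
calcified operculum: derived state '1' in Alpha and Epsilon only — synapomorphy for {Alpha, Epsilon}.
webbed digits (derived state '0') is shared by Alpha, Epsilon, Gamma, and Zeta — a synapomorphy uniting that clade.
serrated mandibles (derived state '1') is shared by Alpha, Epsilon, and Gamma — a synapomorphy uniting that clade.
Most parsimonious ingroup topology: (Delta,((Zeta,((Epsilon,Alpha),Gamma)),Beta)).
The clade {Alpha, Epsilon, Gamma} is supported by serrated mandibles: its derived state '1' occurs in exactly those taxa and in no other taxon (including the outgroup).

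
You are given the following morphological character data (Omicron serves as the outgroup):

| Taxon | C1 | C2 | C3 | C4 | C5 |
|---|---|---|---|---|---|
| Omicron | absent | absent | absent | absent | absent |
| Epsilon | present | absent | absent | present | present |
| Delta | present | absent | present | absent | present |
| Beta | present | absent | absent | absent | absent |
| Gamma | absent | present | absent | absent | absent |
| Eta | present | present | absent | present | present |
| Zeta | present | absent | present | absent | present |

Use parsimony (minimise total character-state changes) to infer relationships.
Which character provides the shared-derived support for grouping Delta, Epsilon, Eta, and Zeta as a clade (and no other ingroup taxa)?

The outgroup has state 'absent' for every character, so 'present' is the derived state throughout.
C1 (derived state 'present') is shared by Beta, Delta, Epsilon, Eta, and Zeta — a synapomorphy uniting that clade.
C2 groups Eta and Gamma, which is incompatible with the clades supported by the remaining characters; treating it as convergent (homoplasy) costs fewer steps than any alternative tree.
C3: derived state 'present' in Delta and Zeta only — synapomorphy for {Delta, Zeta}.
C4 (derived state 'present') is shared by Epsilon and Eta — a synapomorphy uniting that clade.
C5: derived state 'present' in Delta, Epsilon, Eta, and Zeta only — synapomorphy for {Delta, Epsilon, Eta, Zeta}.
Most parsimonious ingroup topology: ((((Epsilon,Eta),(Delta,Zeta)),Beta),Gamma).
The clade {Delta, Epsilon, Eta, Zeta} is supported by C5: its derived state 'present' occurs in exactly those taxa and in no other taxon (including the outgroup).

C5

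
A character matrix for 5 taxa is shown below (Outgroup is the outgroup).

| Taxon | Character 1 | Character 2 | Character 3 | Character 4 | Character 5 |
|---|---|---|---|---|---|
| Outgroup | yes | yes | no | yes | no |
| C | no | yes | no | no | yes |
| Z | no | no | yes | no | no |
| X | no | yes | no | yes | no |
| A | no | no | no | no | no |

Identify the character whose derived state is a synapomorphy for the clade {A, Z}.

Character polarity is set by the outgroup: the derived state is whichever differs from the outgroup's state, so for Character 1, Character 2, Character 4 the derived state is 'no', and for the remaining characters it is 'yes'.
All ingroup taxa share the derived state 'no' for Character 1; it defines the ingroup but does not resolve relationships within it.
Character 2 (derived state 'no') is shared by A and Z — a synapomorphy uniting that clade.
Character 3 (derived state 'yes') is unique to Z (autapomorphy; uninformative for grouping).
Only A, C, and Z show the derived state 'no' for Character 4, supporting them as a clade.
Character 5 (derived state 'yes') is unique to C (autapomorphy; uninformative for grouping).
Most parsimonious ingroup topology: ((C,(Z,A)),X).
The clade {A, Z} is supported by Character 2: its derived state 'no' occurs in exactly those taxa and in no other taxon (including the outgroup).

Character 2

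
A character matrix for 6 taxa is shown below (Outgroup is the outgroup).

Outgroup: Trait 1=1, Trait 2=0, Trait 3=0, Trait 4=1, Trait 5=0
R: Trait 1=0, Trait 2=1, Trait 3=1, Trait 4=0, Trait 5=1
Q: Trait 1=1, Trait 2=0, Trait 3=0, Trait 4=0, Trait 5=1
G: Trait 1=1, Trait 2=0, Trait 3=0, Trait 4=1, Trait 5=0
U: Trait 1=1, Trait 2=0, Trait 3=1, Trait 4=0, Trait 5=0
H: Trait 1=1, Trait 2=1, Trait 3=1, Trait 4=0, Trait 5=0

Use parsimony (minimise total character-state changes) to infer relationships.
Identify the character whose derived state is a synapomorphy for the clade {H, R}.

Character polarity is set by the outgroup: the derived state is whichever differs from the outgroup's state, so for Trait 1, Trait 4 the derived state is '0', and for the remaining characters it is '1'.
Trait 1: derived state '0' in R only — an autapomorphy, so it tells us nothing about relationships among taxa.
Trait 2: derived state '1' in H and R only — synapomorphy for {H, R}.
Trait 3 (derived state '1') is shared by H, R, and U — a synapomorphy uniting that clade.
Only H, Q, R, and U show the derived state '0' for Trait 4, supporting them as a clade.
Trait 5 groups Q and R, which is incompatible with the clades supported by the remaining characters; treating it as convergent (homoplasy) costs fewer steps than any alternative tree.
Most parsimonious ingroup topology: ((((R,H),U),Q),G).
The clade {H, R} is supported by Trait 2: its derived state '1' occurs in exactly those taxa and in no other taxon (including the outgroup).

Trait 2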